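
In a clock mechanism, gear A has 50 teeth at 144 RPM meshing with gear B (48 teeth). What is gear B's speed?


Given: N1 = 50 teeth, w1 = 144 RPM, N2 = 48 teeth
Using N1*w1 = N2*w2
w2 = N1*w1 / N2
w2 = 50*144 / 48
w2 = 7200 / 48
w2 = 150 RPM

150 RPM


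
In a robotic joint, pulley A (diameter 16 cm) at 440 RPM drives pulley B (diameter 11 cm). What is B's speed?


Given: D1 = 16 cm, w1 = 440 RPM, D2 = 11 cm
Using D1*w1 = D2*w2
w2 = D1*w1 / D2
w2 = 16*440 / 11
w2 = 7040 / 11
w2 = 640 RPM

640 RPM


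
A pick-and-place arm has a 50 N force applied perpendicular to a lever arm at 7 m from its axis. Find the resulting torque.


Given: F = 50 N, r = 7 m, angle = 90 deg (perpendicular)
Using tau = F * r * sin(90)
sin(90) = 1
tau = 50 * 7 * 1
tau = 350 Nm

350 Nm


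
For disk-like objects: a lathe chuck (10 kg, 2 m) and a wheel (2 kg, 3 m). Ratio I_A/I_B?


Given: M1=10 kg, R1=2 m, M2=2 kg, R2=3 m
For a disk: I = (1/2)*M*R^2, so I_A/I_B = (M1*R1^2)/(M2*R2^2)
M1*R1^2 = 10*4 = 40
M2*R2^2 = 2*9 = 18
I_A/I_B = 40/18 = 20/9

20/9


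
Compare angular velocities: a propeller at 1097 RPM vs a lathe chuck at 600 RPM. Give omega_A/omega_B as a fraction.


Given: RPM_A = 1097, RPM_B = 600
omega = 2*pi*RPM/60, so omega_A/omega_B = RPM_A / RPM_B
omega_A/omega_B = 1097 / 600
omega_A/omega_B = 1097/600

1097/600


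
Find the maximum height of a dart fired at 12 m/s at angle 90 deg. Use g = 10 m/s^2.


Given: v0 = 12 m/s, theta = 90 deg, g = 10 m/s^2
sin^2(90) = 1
Using H = v0^2 * sin^2(theta) / (2*g)
H = 12^2 * 1 / (2*10)
H = 144 * 1 / 20
H = 144 / 20
H = 36/5 m

36/5 m


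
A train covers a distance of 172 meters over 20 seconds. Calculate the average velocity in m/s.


Given: distance d = 172 m, time t = 20 s
Using v = d / t
v = 172 / 20
v = 43/5 m/s

43/5 m/s


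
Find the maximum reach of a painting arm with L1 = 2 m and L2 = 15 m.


Given: L1 = 2 m, L2 = 15 m
For a 2-link planar arm, max reach = L1 + L2 (fully extended)
Max reach = 2 + 15
Max reach = 17 m

17 m


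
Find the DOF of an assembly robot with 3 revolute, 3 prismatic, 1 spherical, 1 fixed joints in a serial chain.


Given: serial robot with 3 revolute, 3 prismatic, 1 spherical, 1 fixed joints
DOF contribution per joint type: revolute=1, prismatic=1, spherical=3, fixed=0
DOF = 3*1 + 3*1 + 1*3 + 1*0
DOF = 9

9


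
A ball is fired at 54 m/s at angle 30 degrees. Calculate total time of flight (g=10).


Given: v0 = 54 m/s, theta = 30 deg, g = 10 m/s^2
sin(30) = 1/2
Using T = 2*v0*sin(theta) / g
T = 2*54*1/2 / 10
T = 54 / 10
T = 27/5 s

27/5 s


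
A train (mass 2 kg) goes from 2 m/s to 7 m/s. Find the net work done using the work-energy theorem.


Given: m = 2 kg, v0 = 2 m/s, v = 7 m/s
Using W = (1/2)*m*(v^2 - v0^2)
v^2 = 7^2 = 49
v0^2 = 2^2 = 4
v^2 - v0^2 = 49 - 4 = 45
W = (1/2)*2*45 = 45 J

45 J


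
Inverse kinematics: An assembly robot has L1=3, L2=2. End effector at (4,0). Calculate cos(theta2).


Given: L1 = 3, L2 = 2, target (x, y) = (4, 0)
Using cos(theta2) = (x^2 + y^2 - L1^2 - L2^2) / (2*L1*L2)
x^2 + y^2 = 4^2 + 0 = 16
L1^2 + L2^2 = 9 + 4 = 13
Numerator = 16 - 13 = 3
Denominator = 2*3*2 = 12
cos(theta2) = 3/12 = 1/4

1/4


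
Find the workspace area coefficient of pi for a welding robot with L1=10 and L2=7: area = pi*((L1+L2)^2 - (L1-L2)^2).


Given: L1 = 10, L2 = 7
(L1+L2)^2 = (17)^2 = 289
(L1-L2)^2 = (3)^2 = 9
Difference = 289 - 9 = 280
This equals 4*L1*L2 = 4*10*7 = 280
Workspace area = 280*pi

280


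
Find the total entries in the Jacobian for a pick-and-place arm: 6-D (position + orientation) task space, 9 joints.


Given: task space dimension = 6, joints = 9
Jacobian is a 6 x 9 matrix
Total entries = rows * columns
Total = 6 * 9
Total = 54

54


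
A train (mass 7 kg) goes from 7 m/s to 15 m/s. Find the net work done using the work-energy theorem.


Given: m = 7 kg, v0 = 7 m/s, v = 15 m/s
Using W = (1/2)*m*(v^2 - v0^2)
v^2 = 15^2 = 225
v0^2 = 7^2 = 49
v^2 - v0^2 = 225 - 49 = 176
W = (1/2)*7*176 = 616 J

616 J


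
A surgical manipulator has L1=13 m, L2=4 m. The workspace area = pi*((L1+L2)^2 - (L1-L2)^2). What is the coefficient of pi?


Given: L1 = 13, L2 = 4
(L1+L2)^2 = (17)^2 = 289
(L1-L2)^2 = (9)^2 = 81
Difference = 289 - 81 = 208
This equals 4*L1*L2 = 4*13*4 = 208
Workspace area = 208*pi

208


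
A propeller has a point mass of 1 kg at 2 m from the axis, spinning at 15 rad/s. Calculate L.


Given: m = 1 kg, r = 2 m, omega = 15 rad/s
For a point mass: I = m*r^2
I = 1*2^2 = 1*4 = 4
L = I*omega = 4*15
L = 60 kg*m^2/s

60 kg*m^2/s


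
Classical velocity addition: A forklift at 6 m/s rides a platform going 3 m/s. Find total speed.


Given: object velocity = 6 m/s, platform velocity = 3 m/s (same direction)
Using classical velocity addition: v_total = v_object + v_platform
v_total = 6 + 3
v_total = 9 m/s

9 m/s


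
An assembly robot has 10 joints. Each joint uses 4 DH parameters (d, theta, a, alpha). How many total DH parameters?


Given: 10 joints, 4 DH parameters per joint (d, theta, a, alpha)
Total DH parameters = number_of_joints * 4
Total = 10 * 4
Total = 40

40


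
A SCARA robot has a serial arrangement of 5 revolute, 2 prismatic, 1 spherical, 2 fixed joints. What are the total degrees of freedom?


Given: serial robot with 5 revolute, 2 prismatic, 1 spherical, 2 fixed joints
DOF contribution per joint type: revolute=1, prismatic=1, spherical=3, fixed=0
DOF = 5*1 + 2*1 + 1*3 + 2*0
DOF = 10

10


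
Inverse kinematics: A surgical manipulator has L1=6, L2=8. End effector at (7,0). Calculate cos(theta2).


Given: L1 = 6, L2 = 8, target (x, y) = (7, 0)
Using cos(theta2) = (x^2 + y^2 - L1^2 - L2^2) / (2*L1*L2)
x^2 + y^2 = 7^2 + 0 = 49
L1^2 + L2^2 = 36 + 64 = 100
Numerator = 49 - 100 = -51
Denominator = 2*6*8 = 96
cos(theta2) = -51/96 = -17/32

-17/32


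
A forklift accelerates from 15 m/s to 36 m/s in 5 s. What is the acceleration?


Given: initial velocity v0 = 15 m/s, final velocity v = 36 m/s, time t = 5 s
Using a = (v - v0) / t
a = (36 - 15) / 5
a = 21 / 5
a = 21/5 m/s^2

21/5 m/s^2


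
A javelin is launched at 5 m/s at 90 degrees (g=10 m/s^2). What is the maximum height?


Given: v0 = 5 m/s, theta = 90 deg, g = 10 m/s^2
sin^2(90) = 1
Using H = v0^2 * sin^2(theta) / (2*g)
H = 5^2 * 1 / (2*10)
H = 25 * 1 / 20
H = 25 / 20
H = 5/4 m

5/4 m


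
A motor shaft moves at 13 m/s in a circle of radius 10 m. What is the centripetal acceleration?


Given: v = 13 m/s, r = 10 m
Using a_c = v^2 / r
a_c = 13^2 / 10
a_c = 169 / 10
a_c = 169/10 m/s^2

169/10 m/s^2


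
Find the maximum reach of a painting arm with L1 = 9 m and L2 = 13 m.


Given: L1 = 9 m, L2 = 13 m
For a 2-link planar arm, max reach = L1 + L2 (fully extended)
Max reach = 9 + 13
Max reach = 22 m

22 m


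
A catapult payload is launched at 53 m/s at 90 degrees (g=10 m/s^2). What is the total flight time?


Given: v0 = 53 m/s, theta = 90 deg, g = 10 m/s^2
sin(90) = 1
Using T = 2*v0*sin(theta) / g
T = 2*53*1 / 10
T = 106 / 10
T = 53/5 s

53/5 s


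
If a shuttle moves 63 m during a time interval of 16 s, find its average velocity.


Given: distance d = 63 m, time t = 16 s
Using v = d / t
v = 63 / 16
v = 63/16 m/s

63/16 m/s


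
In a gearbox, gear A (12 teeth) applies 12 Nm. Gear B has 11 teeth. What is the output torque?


Given: N1 = 12, N2 = 11, T1 = 12 Nm
Using T2/T1 = N2/N1
T2 = T1 * N2 / N1
T2 = 12 * 11 / 12
T2 = 132 / 12
T2 = 11 Nm

11 Nm


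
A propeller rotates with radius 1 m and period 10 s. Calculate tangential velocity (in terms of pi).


Given: radius r = 1 m, period T = 10 s
Using v = 2*pi*r / T
v = 2*pi*1 / 10
v = 2*pi / 10
v = 1/5*pi m/s

1/5*pi m/s


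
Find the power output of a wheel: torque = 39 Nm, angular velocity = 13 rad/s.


Given: tau = 39 Nm, omega = 13 rad/s
Using P = tau * omega
P = 39 * 13
P = 507 W

507 W


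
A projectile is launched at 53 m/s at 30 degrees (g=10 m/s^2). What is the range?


Given: v0 = 53 m/s, theta = 30 deg, g = 10 m/s^2
sin(2*30) = sin(60) = sqrt(3)/2
Using R = v0^2 * sin(2*theta) / g
R = 53^2 * (sqrt(3)/2) / 10
R = 2809 * sqrt(3) / 20
R = 2809/20*sqrt(3) m

2809/20*sqrt(3) m


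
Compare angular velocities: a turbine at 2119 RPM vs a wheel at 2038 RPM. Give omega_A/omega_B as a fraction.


Given: RPM_A = 2119, RPM_B = 2038
omega = 2*pi*RPM/60, so omega_A/omega_B = RPM_A / RPM_B
omega_A/omega_B = 2119 / 2038
omega_A/omega_B = 2119/2038

2119/2038


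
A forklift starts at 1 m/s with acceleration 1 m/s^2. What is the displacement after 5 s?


Given: v0 = 1 m/s, a = 1 m/s^2, t = 5 s
Using s = v0*t + (1/2)*a*t^2
s = 1*5 + (1/2)*1*5^2
s = 5 + (1/2)*25
s = 5 + 25/2
s = 35/2

35/2 m


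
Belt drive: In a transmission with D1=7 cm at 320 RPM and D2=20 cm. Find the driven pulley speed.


Given: D1 = 7 cm, w1 = 320 RPM, D2 = 20 cm
Using D1*w1 = D2*w2
w2 = D1*w1 / D2
w2 = 7*320 / 20
w2 = 2240 / 20
w2 = 112 RPM

112 RPM


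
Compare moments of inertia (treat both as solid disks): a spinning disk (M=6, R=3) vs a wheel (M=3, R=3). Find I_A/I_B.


Given: M1=6 kg, R1=3 m, M2=3 kg, R2=3 m
For a disk: I = (1/2)*M*R^2, so I_A/I_B = (M1*R1^2)/(M2*R2^2)
M1*R1^2 = 6*9 = 54
M2*R2^2 = 3*9 = 27
I_A/I_B = 54/27 = 2

2


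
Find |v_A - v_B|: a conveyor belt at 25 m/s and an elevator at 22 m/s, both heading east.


Given: v_A = 25 m/s east, v_B = 22 m/s east
Both move in the same direction; relative speed = |v_A - v_B|
|25 - 22| = |3|
= 3 m/s

3 m/s


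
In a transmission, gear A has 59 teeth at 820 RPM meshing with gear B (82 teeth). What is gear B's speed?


Given: N1 = 59 teeth, w1 = 820 RPM, N2 = 82 teeth
Using N1*w1 = N2*w2
w2 = N1*w1 / N2
w2 = 59*820 / 82
w2 = 48380 / 82
w2 = 590 RPM

590 RPM


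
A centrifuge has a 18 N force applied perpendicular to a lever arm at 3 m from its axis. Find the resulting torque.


Given: F = 18 N, r = 3 m, angle = 90 deg (perpendicular)
Using tau = F * r * sin(90)
sin(90) = 1
tau = 18 * 3 * 1
tau = 54 Nm

54 Nm


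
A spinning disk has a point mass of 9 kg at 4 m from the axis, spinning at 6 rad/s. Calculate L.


Given: m = 9 kg, r = 4 m, omega = 6 rad/s
For a point mass: I = m*r^2
I = 9*4^2 = 9*16 = 144
L = I*omega = 144*6
L = 864 kg*m^2/s

864 kg*m^2/s


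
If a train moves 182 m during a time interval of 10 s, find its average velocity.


Given: distance d = 182 m, time t = 10 s
Using v = d / t
v = 182 / 10
v = 91/5 m/s

91/5 m/s


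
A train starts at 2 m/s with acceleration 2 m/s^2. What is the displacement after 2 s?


Given: v0 = 2 m/s, a = 2 m/s^2, t = 2 s
Using s = v0*t + (1/2)*a*t^2
s = 2*2 + (1/2)*2*2^2
s = 4 + (1/2)*8
s = 4 + 4
s = 8

8 m


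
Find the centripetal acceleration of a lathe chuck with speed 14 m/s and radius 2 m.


Given: v = 14 m/s, r = 2 m
Using a_c = v^2 / r
a_c = 14^2 / 2
a_c = 196 / 2
a_c = 98 m/s^2

98 m/s^2


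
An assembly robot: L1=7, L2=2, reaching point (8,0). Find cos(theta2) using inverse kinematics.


Given: L1 = 7, L2 = 2, target (x, y) = (8, 0)
Using cos(theta2) = (x^2 + y^2 - L1^2 - L2^2) / (2*L1*L2)
x^2 + y^2 = 8^2 + 0 = 64
L1^2 + L2^2 = 49 + 4 = 53
Numerator = 64 - 53 = 11
Denominator = 2*7*2 = 28
cos(theta2) = 11/28 = 11/28

11/28


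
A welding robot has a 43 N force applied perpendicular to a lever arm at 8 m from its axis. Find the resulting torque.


Given: F = 43 N, r = 8 m, angle = 90 deg (perpendicular)
Using tau = F * r * sin(90)
sin(90) = 1
tau = 43 * 8 * 1
tau = 344 Nm

344 Nm


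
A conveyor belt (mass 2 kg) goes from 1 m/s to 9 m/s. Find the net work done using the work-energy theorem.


Given: m = 2 kg, v0 = 1 m/s, v = 9 m/s
Using W = (1/2)*m*(v^2 - v0^2)
v^2 = 9^2 = 81
v0^2 = 1^2 = 1
v^2 - v0^2 = 81 - 1 = 80
W = (1/2)*2*80 = 80 J

80 J


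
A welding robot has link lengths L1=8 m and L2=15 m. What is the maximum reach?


Given: L1 = 8 m, L2 = 15 m
For a 2-link planar arm, max reach = L1 + L2 (fully extended)
Max reach = 8 + 15
Max reach = 23 m

23 m


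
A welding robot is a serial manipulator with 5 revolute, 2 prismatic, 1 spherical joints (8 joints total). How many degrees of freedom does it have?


Given: serial robot with 5 revolute, 2 prismatic, 1 spherical joints
DOF contribution per joint type: revolute=1, prismatic=1, spherical=3, fixed=0
DOF = 5*1 + 2*1 + 1*3
DOF = 10

10


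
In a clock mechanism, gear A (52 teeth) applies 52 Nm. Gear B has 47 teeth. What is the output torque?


Given: N1 = 52, N2 = 47, T1 = 52 Nm
Using T2/T1 = N2/N1
T2 = T1 * N2 / N1
T2 = 52 * 47 / 52
T2 = 2444 / 52
T2 = 47 Nm

47 Nm


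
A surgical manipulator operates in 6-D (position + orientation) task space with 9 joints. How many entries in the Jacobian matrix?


Given: task space dimension = 6, joints = 9
Jacobian is a 6 x 9 matrix
Total entries = rows * columns
Total = 6 * 9
Total = 54

54


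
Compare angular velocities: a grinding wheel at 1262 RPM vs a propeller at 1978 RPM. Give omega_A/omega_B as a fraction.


Given: RPM_A = 1262, RPM_B = 1978
omega = 2*pi*RPM/60, so omega_A/omega_B = RPM_A / RPM_B
omega_A/omega_B = 1262 / 1978
omega_A/omega_B = 631/989

631/989


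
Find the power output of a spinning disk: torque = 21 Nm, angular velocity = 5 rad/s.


Given: tau = 21 Nm, omega = 5 rad/s
Using P = tau * omega
P = 21 * 5
P = 105 W

105 W


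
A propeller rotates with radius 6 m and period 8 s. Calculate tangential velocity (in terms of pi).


Given: radius r = 6 m, period T = 8 s
Using v = 2*pi*r / T
v = 2*pi*6 / 8
v = 12*pi / 8
v = 3/2*pi m/s

3/2*pi m/s


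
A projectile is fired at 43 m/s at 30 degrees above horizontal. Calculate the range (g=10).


Given: v0 = 43 m/s, theta = 30 deg, g = 10 m/s^2
sin(2*30) = sin(60) = sqrt(3)/2
Using R = v0^2 * sin(2*theta) / g
R = 43^2 * (sqrt(3)/2) / 10
R = 1849 * sqrt(3) / 20
R = 1849/20*sqrt(3) m

1849/20*sqrt(3) m


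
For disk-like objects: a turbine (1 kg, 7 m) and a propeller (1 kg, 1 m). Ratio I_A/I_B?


Given: M1=1 kg, R1=7 m, M2=1 kg, R2=1 m
For a disk: I = (1/2)*M*R^2, so I_A/I_B = (M1*R1^2)/(M2*R2^2)
M1*R1^2 = 1*49 = 49
M2*R2^2 = 1*1 = 1
I_A/I_B = 49/1 = 49

49


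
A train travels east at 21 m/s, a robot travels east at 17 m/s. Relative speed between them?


Given: v_A = 21 m/s east, v_B = 17 m/s east
Both move in the same direction; relative speed = |v_A - v_B|
|21 - 17| = |4|
= 4 m/s

4 m/s


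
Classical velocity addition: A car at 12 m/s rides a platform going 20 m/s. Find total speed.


Given: object velocity = 12 m/s, platform velocity = 20 m/s (same direction)
Using classical velocity addition: v_total = v_object + v_platform
v_total = 12 + 20
v_total = 32 m/s

32 m/s


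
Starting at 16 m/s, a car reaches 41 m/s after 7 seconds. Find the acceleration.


Given: initial velocity v0 = 16 m/s, final velocity v = 41 m/s, time t = 7 s
Using a = (v - v0) / t
a = (41 - 16) / 7
a = 25 / 7
a = 25/7 m/s^2

25/7 m/s^2


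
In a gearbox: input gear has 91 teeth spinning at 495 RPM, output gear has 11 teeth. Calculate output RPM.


Given: N1 = 91 teeth, w1 = 495 RPM, N2 = 11 teeth
Using N1*w1 = N2*w2
w2 = N1*w1 / N2
w2 = 91*495 / 11
w2 = 45045 / 11
w2 = 4095 RPM

4095 RPM


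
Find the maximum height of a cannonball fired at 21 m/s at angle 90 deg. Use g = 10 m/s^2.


Given: v0 = 21 m/s, theta = 90 deg, g = 10 m/s^2
sin^2(90) = 1
Using H = v0^2 * sin^2(theta) / (2*g)
H = 21^2 * 1 / (2*10)
H = 441 * 1 / 20
H = 441 / 20
H = 441/20 m

441/20 m


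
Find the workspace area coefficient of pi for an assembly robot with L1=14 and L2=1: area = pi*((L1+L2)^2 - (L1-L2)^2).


Given: L1 = 14, L2 = 1
(L1+L2)^2 = (15)^2 = 225
(L1-L2)^2 = (13)^2 = 169
Difference = 225 - 169 = 56
This equals 4*L1*L2 = 4*14*1 = 56
Workspace area = 56*pi

56


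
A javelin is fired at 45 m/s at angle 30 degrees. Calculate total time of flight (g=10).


Given: v0 = 45 m/s, theta = 30 deg, g = 10 m/s^2
sin(30) = 1/2
Using T = 2*v0*sin(theta) / g
T = 2*45*1/2 / 10
T = 45 / 10
T = 9/2 s

9/2 s


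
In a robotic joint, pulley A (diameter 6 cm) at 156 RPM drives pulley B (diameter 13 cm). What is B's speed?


Given: D1 = 6 cm, w1 = 156 RPM, D2 = 13 cm
Using D1*w1 = D2*w2
w2 = D1*w1 / D2
w2 = 6*156 / 13
w2 = 936 / 13
w2 = 72 RPM

72 RPM


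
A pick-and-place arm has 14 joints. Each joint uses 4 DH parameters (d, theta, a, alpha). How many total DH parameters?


Given: 14 joints, 4 DH parameters per joint (d, theta, a, alpha)
Total DH parameters = number_of_joints * 4
Total = 14 * 4
Total = 56

56


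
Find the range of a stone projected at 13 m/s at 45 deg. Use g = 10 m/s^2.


Given: v0 = 13 m/s, theta = 45 deg, g = 10 m/s^2
sin(2*45) = sin(90) = 1
Using R = v0^2 * sin(2*theta) / g
R = 13^2 * 1 / 10
R = 169 / 10
R = 169/10 m

169/10 m


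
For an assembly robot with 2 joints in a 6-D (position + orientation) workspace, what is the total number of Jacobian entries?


Given: task space dimension = 6, joints = 2
Jacobian is a 6 x 2 matrix
Total entries = rows * columns
Total = 6 * 2
Total = 12

12


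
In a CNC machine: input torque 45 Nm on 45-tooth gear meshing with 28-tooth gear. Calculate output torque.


Given: N1 = 45, N2 = 28, T1 = 45 Nm
Using T2/T1 = N2/N1
T2 = T1 * N2 / N1
T2 = 45 * 28 / 45
T2 = 1260 / 45
T2 = 28 Nm

28 Nm


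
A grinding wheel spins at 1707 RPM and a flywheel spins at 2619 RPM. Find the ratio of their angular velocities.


Given: RPM_A = 1707, RPM_B = 2619
omega = 2*pi*RPM/60, so omega_A/omega_B = RPM_A / RPM_B
omega_A/omega_B = 1707 / 2619
omega_A/omega_B = 569/873

569/873


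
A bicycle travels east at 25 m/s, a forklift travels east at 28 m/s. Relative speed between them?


Given: v_A = 25 m/s east, v_B = 28 m/s east
Both move in the same direction; relative speed = |v_A - v_B|
|25 - 28| = |-3|
= 3 m/s

3 m/s


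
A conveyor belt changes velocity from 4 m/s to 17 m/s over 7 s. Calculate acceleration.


Given: initial velocity v0 = 4 m/s, final velocity v = 17 m/s, time t = 7 s
Using a = (v - v0) / t
a = (17 - 4) / 7
a = 13 / 7
a = 13/7 m/s^2

13/7 m/s^2


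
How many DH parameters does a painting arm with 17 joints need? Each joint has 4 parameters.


Given: 17 joints, 4 DH parameters per joint (d, theta, a, alpha)
Total DH parameters = number_of_joints * 4
Total = 17 * 4
Total = 68

68


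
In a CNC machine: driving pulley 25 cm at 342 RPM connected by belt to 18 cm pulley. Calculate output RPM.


Given: D1 = 25 cm, w1 = 342 RPM, D2 = 18 cm
Using D1*w1 = D2*w2
w2 = D1*w1 / D2
w2 = 25*342 / 18
w2 = 8550 / 18
w2 = 475 RPM

475 RPM


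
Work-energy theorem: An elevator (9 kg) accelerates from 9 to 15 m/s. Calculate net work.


Given: m = 9 kg, v0 = 9 m/s, v = 15 m/s
Using W = (1/2)*m*(v^2 - v0^2)
v^2 = 15^2 = 225
v0^2 = 9^2 = 81
v^2 - v0^2 = 225 - 81 = 144
W = (1/2)*9*144 = 648 J

648 J


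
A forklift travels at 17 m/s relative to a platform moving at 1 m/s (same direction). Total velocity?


Given: object velocity = 17 m/s, platform velocity = 1 m/s (same direction)
Using classical velocity addition: v_total = v_object + v_platform
v_total = 17 + 1
v_total = 18 m/s

18 m/s


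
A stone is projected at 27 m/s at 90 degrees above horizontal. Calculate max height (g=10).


Given: v0 = 27 m/s, theta = 90 deg, g = 10 m/s^2
sin^2(90) = 1
Using H = v0^2 * sin^2(theta) / (2*g)
H = 27^2 * 1 / (2*10)
H = 729 * 1 / 20
H = 729 / 20
H = 729/20 m

729/20 m


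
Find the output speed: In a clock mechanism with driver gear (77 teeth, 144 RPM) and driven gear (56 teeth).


Given: N1 = 77 teeth, w1 = 144 RPM, N2 = 56 teeth
Using N1*w1 = N2*w2
w2 = N1*w1 / N2
w2 = 77*144 / 56
w2 = 11088 / 56
w2 = 198 RPM

198 RPM


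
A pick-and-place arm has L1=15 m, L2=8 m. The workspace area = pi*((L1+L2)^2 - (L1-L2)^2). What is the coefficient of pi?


Given: L1 = 15, L2 = 8
(L1+L2)^2 = (23)^2 = 529
(L1-L2)^2 = (7)^2 = 49
Difference = 529 - 49 = 480
This equals 4*L1*L2 = 4*15*8 = 480
Workspace area = 480*pi

480


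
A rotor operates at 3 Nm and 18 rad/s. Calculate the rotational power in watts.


Given: tau = 3 Nm, omega = 18 rad/s
Using P = tau * omega
P = 3 * 18
P = 54 W

54 W


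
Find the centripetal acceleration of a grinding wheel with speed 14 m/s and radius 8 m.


Given: v = 14 m/s, r = 8 m
Using a_c = v^2 / r
a_c = 14^2 / 8
a_c = 196 / 8
a_c = 49/2 m/s^2

49/2 m/s^2


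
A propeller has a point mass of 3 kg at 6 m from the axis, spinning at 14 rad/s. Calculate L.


Given: m = 3 kg, r = 6 m, omega = 14 rad/s
For a point mass: I = m*r^2
I = 3*6^2 = 3*36 = 108
L = I*omega = 108*14
L = 1512 kg*m^2/s

1512 kg*m^2/s


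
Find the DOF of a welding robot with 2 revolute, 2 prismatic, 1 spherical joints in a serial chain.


Given: serial robot with 2 revolute, 2 prismatic, 1 spherical joints
DOF contribution per joint type: revolute=1, prismatic=1, spherical=3, fixed=0
DOF = 2*1 + 2*1 + 1*3
DOF = 7

7


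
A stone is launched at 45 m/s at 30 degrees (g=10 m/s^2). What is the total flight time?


Given: v0 = 45 m/s, theta = 30 deg, g = 10 m/s^2
sin(30) = 1/2
Using T = 2*v0*sin(theta) / g
T = 2*45*1/2 / 10
T = 45 / 10
T = 9/2 s

9/2 s


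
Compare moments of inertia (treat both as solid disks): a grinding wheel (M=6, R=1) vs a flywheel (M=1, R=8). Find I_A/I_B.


Given: M1=6 kg, R1=1 m, M2=1 kg, R2=8 m
For a disk: I = (1/2)*M*R^2, so I_A/I_B = (M1*R1^2)/(M2*R2^2)
M1*R1^2 = 6*1 = 6
M2*R2^2 = 1*64 = 64
I_A/I_B = 6/64 = 3/32

3/32


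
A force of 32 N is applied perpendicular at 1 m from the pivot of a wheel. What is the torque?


Given: F = 32 N, r = 1 m, angle = 90 deg (perpendicular)
Using tau = F * r * sin(90)
sin(90) = 1
tau = 32 * 1 * 1
tau = 32 Nm

32 Nm


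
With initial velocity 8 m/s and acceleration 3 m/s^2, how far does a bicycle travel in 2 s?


Given: v0 = 8 m/s, a = 3 m/s^2, t = 2 s
Using s = v0*t + (1/2)*a*t^2
s = 8*2 + (1/2)*3*2^2
s = 16 + (1/2)*12
s = 16 + 6
s = 22

22 m


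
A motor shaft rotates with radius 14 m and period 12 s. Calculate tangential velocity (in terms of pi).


Given: radius r = 14 m, period T = 12 s
Using v = 2*pi*r / T
v = 2*pi*14 / 12
v = 28*pi / 12
v = 7/3*pi m/s

7/3*pi m/s


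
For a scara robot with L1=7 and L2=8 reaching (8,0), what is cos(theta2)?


Given: L1 = 7, L2 = 8, target (x, y) = (8, 0)
Using cos(theta2) = (x^2 + y^2 - L1^2 - L2^2) / (2*L1*L2)
x^2 + y^2 = 8^2 + 0 = 64
L1^2 + L2^2 = 49 + 64 = 113
Numerator = 64 - 113 = -49
Denominator = 2*7*8 = 112
cos(theta2) = -49/112 = -7/16

-7/16


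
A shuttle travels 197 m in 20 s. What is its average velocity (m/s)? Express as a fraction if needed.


Given: distance d = 197 m, time t = 20 s
Using v = d / t
v = 197 / 20
v = 197/20 m/s

197/20 m/s


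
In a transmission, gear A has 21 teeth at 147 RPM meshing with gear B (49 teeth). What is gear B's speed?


Given: N1 = 21 teeth, w1 = 147 RPM, N2 = 49 teeth
Using N1*w1 = N2*w2
w2 = N1*w1 / N2
w2 = 21*147 / 49
w2 = 3087 / 49
w2 = 63 RPM

63 RPM


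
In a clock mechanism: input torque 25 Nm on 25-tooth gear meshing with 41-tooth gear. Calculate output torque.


Given: N1 = 25, N2 = 41, T1 = 25 Nm
Using T2/T1 = N2/N1
T2 = T1 * N2 / N1
T2 = 25 * 41 / 25
T2 = 1025 / 25
T2 = 41 Nm

41 Nm


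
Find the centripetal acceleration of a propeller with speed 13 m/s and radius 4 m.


Given: v = 13 m/s, r = 4 m
Using a_c = v^2 / r
a_c = 13^2 / 4
a_c = 169 / 4
a_c = 169/4 m/s^2

169/4 m/s^2


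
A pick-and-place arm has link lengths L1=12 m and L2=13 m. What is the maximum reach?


Given: L1 = 12 m, L2 = 13 m
For a 2-link planar arm, max reach = L1 + L2 (fully extended)
Max reach = 12 + 13
Max reach = 25 m

25 m


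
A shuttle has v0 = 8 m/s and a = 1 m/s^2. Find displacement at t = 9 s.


Given: v0 = 8 m/s, a = 1 m/s^2, t = 9 s
Using s = v0*t + (1/2)*a*t^2
s = 8*9 + (1/2)*1*9^2
s = 72 + (1/2)*81
s = 72 + 81/2
s = 225/2

225/2 m


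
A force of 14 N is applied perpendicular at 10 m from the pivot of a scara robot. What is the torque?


Given: F = 14 N, r = 10 m, angle = 90 deg (perpendicular)
Using tau = F * r * sin(90)
sin(90) = 1
tau = 14 * 10 * 1
tau = 140 Nm

140 Nm


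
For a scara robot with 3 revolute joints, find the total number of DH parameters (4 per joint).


Given: 3 joints, 4 DH parameters per joint (d, theta, a, alpha)
Total DH parameters = number_of_joints * 4
Total = 3 * 4
Total = 12

12


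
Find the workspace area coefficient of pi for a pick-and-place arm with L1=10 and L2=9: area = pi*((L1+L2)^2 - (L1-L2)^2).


Given: L1 = 10, L2 = 9
(L1+L2)^2 = (19)^2 = 361
(L1-L2)^2 = (1)^2 = 1
Difference = 361 - 1 = 360
This equals 4*L1*L2 = 4*10*9 = 360
Workspace area = 360*pi

360


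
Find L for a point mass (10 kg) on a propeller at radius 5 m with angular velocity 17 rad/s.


Given: m = 10 kg, r = 5 m, omega = 17 rad/s
For a point mass: I = m*r^2
I = 10*5^2 = 10*25 = 250
L = I*omega = 250*17
L = 4250 kg*m^2/s

4250 kg*m^2/s


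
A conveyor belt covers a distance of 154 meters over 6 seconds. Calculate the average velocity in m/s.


Given: distance d = 154 m, time t = 6 s
Using v = d / t
v = 154 / 6
v = 77/3 m/s

77/3 m/s


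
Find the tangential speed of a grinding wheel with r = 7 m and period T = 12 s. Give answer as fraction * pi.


Given: radius r = 7 m, period T = 12 s
Using v = 2*pi*r / T
v = 2*pi*7 / 12
v = 14*pi / 12
v = 7/6*pi m/s

7/6*pi m/s


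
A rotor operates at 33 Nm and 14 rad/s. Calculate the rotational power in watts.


Given: tau = 33 Nm, omega = 14 rad/s
Using P = tau * omega
P = 33 * 14
P = 462 W

462 W


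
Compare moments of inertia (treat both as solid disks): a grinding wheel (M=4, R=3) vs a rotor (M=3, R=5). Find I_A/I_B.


Given: M1=4 kg, R1=3 m, M2=3 kg, R2=5 m
For a disk: I = (1/2)*M*R^2, so I_A/I_B = (M1*R1^2)/(M2*R2^2)
M1*R1^2 = 4*9 = 36
M2*R2^2 = 3*25 = 75
I_A/I_B = 36/75 = 12/25

12/25


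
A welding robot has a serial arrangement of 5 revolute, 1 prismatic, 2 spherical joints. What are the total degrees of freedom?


Given: serial robot with 5 revolute, 1 prismatic, 2 spherical joints
DOF contribution per joint type: revolute=1, prismatic=1, spherical=3, fixed=0
DOF = 5*1 + 1*1 + 2*3
DOF = 12

12


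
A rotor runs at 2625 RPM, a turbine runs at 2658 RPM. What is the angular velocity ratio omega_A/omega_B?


Given: RPM_A = 2625, RPM_B = 2658
omega = 2*pi*RPM/60, so omega_A/omega_B = RPM_A / RPM_B
omega_A/omega_B = 2625 / 2658
omega_A/omega_B = 875/886

875/886


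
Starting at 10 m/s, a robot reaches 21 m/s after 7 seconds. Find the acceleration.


Given: initial velocity v0 = 10 m/s, final velocity v = 21 m/s, time t = 7 s
Using a = (v - v0) / t
a = (21 - 10) / 7
a = 11 / 7
a = 11/7 m/s^2

11/7 m/s^2


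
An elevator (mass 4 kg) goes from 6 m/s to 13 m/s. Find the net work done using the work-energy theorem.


Given: m = 4 kg, v0 = 6 m/s, v = 13 m/s
Using W = (1/2)*m*(v^2 - v0^2)
v^2 = 13^2 = 169
v0^2 = 6^2 = 36
v^2 - v0^2 = 169 - 36 = 133
W = (1/2)*4*133 = 266 J

266 J


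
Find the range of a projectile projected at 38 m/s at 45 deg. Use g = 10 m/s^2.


Given: v0 = 38 m/s, theta = 45 deg, g = 10 m/s^2
sin(2*45) = sin(90) = 1
Using R = v0^2 * sin(2*theta) / g
R = 38^2 * 1 / 10
R = 1444 / 10
R = 722/5 m

722/5 m


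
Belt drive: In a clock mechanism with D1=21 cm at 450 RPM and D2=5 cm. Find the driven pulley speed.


Given: D1 = 21 cm, w1 = 450 RPM, D2 = 5 cm
Using D1*w1 = D2*w2
w2 = D1*w1 / D2
w2 = 21*450 / 5
w2 = 9450 / 5
w2 = 1890 RPM

1890 RPM


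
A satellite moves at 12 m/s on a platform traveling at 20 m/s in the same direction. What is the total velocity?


Given: object velocity = 12 m/s, platform velocity = 20 m/s (same direction)
Using classical velocity addition: v_total = v_object + v_platform
v_total = 12 + 20
v_total = 32 m/s

32 m/s


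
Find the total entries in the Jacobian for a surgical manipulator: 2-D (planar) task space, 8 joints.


Given: task space dimension = 2, joints = 8
Jacobian is a 2 x 8 matrix
Total entries = rows * columns
Total = 2 * 8
Total = 16

16


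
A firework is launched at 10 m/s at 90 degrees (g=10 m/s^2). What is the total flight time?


Given: v0 = 10 m/s, theta = 90 deg, g = 10 m/s^2
sin(90) = 1
Using T = 2*v0*sin(theta) / g
T = 2*10*1 / 10
T = 20 / 10
T = 2 s

2 s


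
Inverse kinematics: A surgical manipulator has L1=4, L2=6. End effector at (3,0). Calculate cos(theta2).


Given: L1 = 4, L2 = 6, target (x, y) = (3, 0)
Using cos(theta2) = (x^2 + y^2 - L1^2 - L2^2) / (2*L1*L2)
x^2 + y^2 = 3^2 + 0 = 9
L1^2 + L2^2 = 16 + 36 = 52
Numerator = 9 - 52 = -43
Denominator = 2*4*6 = 48
cos(theta2) = -43/48 = -43/48

-43/48


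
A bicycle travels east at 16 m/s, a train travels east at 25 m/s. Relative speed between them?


Given: v_A = 16 m/s east, v_B = 25 m/s east
Both move in the same direction; relative speed = |v_A - v_B|
|16 - 25| = |-9|
= 9 m/s

9 m/s


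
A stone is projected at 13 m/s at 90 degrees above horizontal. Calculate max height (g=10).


Given: v0 = 13 m/s, theta = 90 deg, g = 10 m/s^2
sin^2(90) = 1
Using H = v0^2 * sin^2(theta) / (2*g)
H = 13^2 * 1 / (2*10)
H = 169 * 1 / 20
H = 169 / 20
H = 169/20 m

169/20 m


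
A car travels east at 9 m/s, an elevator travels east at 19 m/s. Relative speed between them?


Given: v_A = 9 m/s east, v_B = 19 m/s east
Both move in the same direction; relative speed = |v_A - v_B|
|9 - 19| = |-10|
= 10 m/s

10 m/s


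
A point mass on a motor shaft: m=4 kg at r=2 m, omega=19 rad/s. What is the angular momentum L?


Given: m = 4 kg, r = 2 m, omega = 19 rad/s
For a point mass: I = m*r^2
I = 4*2^2 = 4*4 = 16
L = I*omega = 16*19
L = 304 kg*m^2/s

304 kg*m^2/s


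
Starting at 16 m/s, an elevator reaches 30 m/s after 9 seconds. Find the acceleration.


Given: initial velocity v0 = 16 m/s, final velocity v = 30 m/s, time t = 9 s
Using a = (v - v0) / t
a = (30 - 16) / 9
a = 14 / 9
a = 14/9 m/s^2

14/9 m/s^2


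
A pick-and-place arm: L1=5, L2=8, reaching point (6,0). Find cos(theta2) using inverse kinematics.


Given: L1 = 5, L2 = 8, target (x, y) = (6, 0)
Using cos(theta2) = (x^2 + y^2 - L1^2 - L2^2) / (2*L1*L2)
x^2 + y^2 = 6^2 + 0 = 36
L1^2 + L2^2 = 25 + 64 = 89
Numerator = 36 - 89 = -53
Denominator = 2*5*8 = 80
cos(theta2) = -53/80 = -53/80

-53/80


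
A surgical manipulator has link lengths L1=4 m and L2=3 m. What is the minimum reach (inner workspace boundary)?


Given: L1 = 4 m, L2 = 3 m
For a 2-link planar arm, min reach = |L1 - L2| (second link folded back)
Min reach = |4 - 3|
Min reach = 1 m

1 m


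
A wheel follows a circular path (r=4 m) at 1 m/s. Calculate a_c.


Given: v = 1 m/s, r = 4 m
Using a_c = v^2 / r
a_c = 1^2 / 4
a_c = 1 / 4
a_c = 1/4 m/s^2

1/4 m/s^2


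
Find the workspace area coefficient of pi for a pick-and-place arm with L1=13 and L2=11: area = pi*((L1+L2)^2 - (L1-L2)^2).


Given: L1 = 13, L2 = 11
(L1+L2)^2 = (24)^2 = 576
(L1-L2)^2 = (2)^2 = 4
Difference = 576 - 4 = 572
This equals 4*L1*L2 = 4*13*11 = 572
Workspace area = 572*pi

572


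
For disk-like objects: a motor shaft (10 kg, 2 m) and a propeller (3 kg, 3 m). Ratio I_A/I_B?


Given: M1=10 kg, R1=2 m, M2=3 kg, R2=3 m
For a disk: I = (1/2)*M*R^2, so I_A/I_B = (M1*R1^2)/(M2*R2^2)
M1*R1^2 = 10*4 = 40
M2*R2^2 = 3*9 = 27
I_A/I_B = 40/27 = 40/27

40/27


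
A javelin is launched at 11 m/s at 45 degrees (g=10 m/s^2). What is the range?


Given: v0 = 11 m/s, theta = 45 deg, g = 10 m/s^2
sin(2*45) = sin(90) = 1
Using R = v0^2 * sin(2*theta) / g
R = 11^2 * 1 / 10
R = 121 / 10
R = 121/10 m

121/10 m


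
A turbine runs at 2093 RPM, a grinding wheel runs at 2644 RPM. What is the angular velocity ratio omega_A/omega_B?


Given: RPM_A = 2093, RPM_B = 2644
omega = 2*pi*RPM/60, so omega_A/omega_B = RPM_A / RPM_B
omega_A/omega_B = 2093 / 2644
omega_A/omega_B = 2093/2644

2093/2644


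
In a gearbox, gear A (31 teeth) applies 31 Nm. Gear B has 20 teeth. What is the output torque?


Given: N1 = 31, N2 = 20, T1 = 31 Nm
Using T2/T1 = N2/N1
T2 = T1 * N2 / N1
T2 = 31 * 20 / 31
T2 = 620 / 31
T2 = 20 Nm

20 Nm


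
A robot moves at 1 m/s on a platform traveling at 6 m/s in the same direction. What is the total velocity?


Given: object velocity = 1 m/s, platform velocity = 6 m/s (same direction)
Using classical velocity addition: v_total = v_object + v_platform
v_total = 1 + 6
v_total = 7 m/s

7 m/s


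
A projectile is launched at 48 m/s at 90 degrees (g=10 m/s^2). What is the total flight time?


Given: v0 = 48 m/s, theta = 90 deg, g = 10 m/s^2
sin(90) = 1
Using T = 2*v0*sin(theta) / g
T = 2*48*1 / 10
T = 96 / 10
T = 48/5 s

48/5 s


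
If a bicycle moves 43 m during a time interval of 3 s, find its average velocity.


Given: distance d = 43 m, time t = 3 s
Using v = d / t
v = 43 / 3
v = 43/3 m/s

43/3 m/s


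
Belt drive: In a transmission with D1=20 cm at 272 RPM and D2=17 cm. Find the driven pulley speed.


Given: D1 = 20 cm, w1 = 272 RPM, D2 = 17 cm
Using D1*w1 = D2*w2
w2 = D1*w1 / D2
w2 = 20*272 / 17
w2 = 5440 / 17
w2 = 320 RPM

320 RPM


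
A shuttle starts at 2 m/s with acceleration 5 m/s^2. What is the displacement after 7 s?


Given: v0 = 2 m/s, a = 5 m/s^2, t = 7 s
Using s = v0*t + (1/2)*a*t^2
s = 2*7 + (1/2)*5*7^2
s = 14 + (1/2)*245
s = 14 + 245/2
s = 273/2

273/2 m


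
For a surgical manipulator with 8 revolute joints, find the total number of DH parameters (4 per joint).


Given: 8 joints, 4 DH parameters per joint (d, theta, a, alpha)
Total DH parameters = number_of_joints * 4
Total = 8 * 4
Total = 32

32


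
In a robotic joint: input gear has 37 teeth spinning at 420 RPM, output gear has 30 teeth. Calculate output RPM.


Given: N1 = 37 teeth, w1 = 420 RPM, N2 = 30 teeth
Using N1*w1 = N2*w2
w2 = N1*w1 / N2
w2 = 37*420 / 30
w2 = 15540 / 30
w2 = 518 RPM

518 RPM


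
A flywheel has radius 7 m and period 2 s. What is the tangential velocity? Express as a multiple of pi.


Given: radius r = 7 m, period T = 2 s
Using v = 2*pi*r / T
v = 2*pi*7 / 2
v = 14*pi / 2
v = 7*pi m/s

7*pi m/s


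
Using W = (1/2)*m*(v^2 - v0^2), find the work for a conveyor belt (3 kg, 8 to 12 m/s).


Given: m = 3 kg, v0 = 8 m/s, v = 12 m/s
Using W = (1/2)*m*(v^2 - v0^2)
v^2 = 12^2 = 144
v0^2 = 8^2 = 64
v^2 - v0^2 = 144 - 64 = 80
W = (1/2)*3*80 = 120 J

120 J


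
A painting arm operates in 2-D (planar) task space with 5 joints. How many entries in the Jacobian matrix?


Given: task space dimension = 2, joints = 5
Jacobian is a 2 x 5 matrix
Total entries = rows * columns
Total = 2 * 5
Total = 10

10


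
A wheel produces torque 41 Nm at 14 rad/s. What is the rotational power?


Given: tau = 41 Nm, omega = 14 rad/s
Using P = tau * omega
P = 41 * 14
P = 574 W

574 W


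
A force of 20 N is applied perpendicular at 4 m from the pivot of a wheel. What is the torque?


Given: F = 20 N, r = 4 m, angle = 90 deg (perpendicular)
Using tau = F * r * sin(90)
sin(90) = 1
tau = 20 * 4 * 1
tau = 80 Nm

80 Nm


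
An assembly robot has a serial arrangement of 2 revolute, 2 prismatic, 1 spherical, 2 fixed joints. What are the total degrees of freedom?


Given: serial robot with 2 revolute, 2 prismatic, 1 spherical, 2 fixed joints
DOF contribution per joint type: revolute=1, prismatic=1, spherical=3, fixed=0
DOF = 2*1 + 2*1 + 1*3 + 2*0
DOF = 7

7


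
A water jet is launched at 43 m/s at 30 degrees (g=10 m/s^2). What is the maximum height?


Given: v0 = 43 m/s, theta = 30 deg, g = 10 m/s^2
sin^2(30) = 1/4
Using H = v0^2 * sin^2(theta) / (2*g)
H = 43^2 * 1/4 / (2*10)
H = 1849 * 1/4 / 20
H = 1849/4 / 20
H = 1849/80 m

1849/80 m


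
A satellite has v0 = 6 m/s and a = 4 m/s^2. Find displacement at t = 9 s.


Given: v0 = 6 m/s, a = 4 m/s^2, t = 9 s
Using s = v0*t + (1/2)*a*t^2
s = 6*9 + (1/2)*4*9^2
s = 54 + (1/2)*324
s = 54 + 162
s = 216

216 m


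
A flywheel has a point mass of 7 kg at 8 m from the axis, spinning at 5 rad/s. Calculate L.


Given: m = 7 kg, r = 8 m, omega = 5 rad/s
For a point mass: I = m*r^2
I = 7*8^2 = 7*64 = 448
L = I*omega = 448*5
L = 2240 kg*m^2/s

2240 kg*m^2/s


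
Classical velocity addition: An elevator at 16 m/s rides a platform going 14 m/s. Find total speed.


Given: object velocity = 16 m/s, platform velocity = 14 m/s (same direction)
Using classical velocity addition: v_total = v_object + v_platform
v_total = 16 + 14
v_total = 30 m/s

30 m/s


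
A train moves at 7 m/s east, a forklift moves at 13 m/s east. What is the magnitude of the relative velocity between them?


Given: v_A = 7 m/s east, v_B = 13 m/s east
Both move in the same direction; relative speed = |v_A - v_B|
|7 - 13| = |-6|
= 6 m/s

6 m/s


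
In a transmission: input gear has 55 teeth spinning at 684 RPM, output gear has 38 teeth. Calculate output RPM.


Given: N1 = 55 teeth, w1 = 684 RPM, N2 = 38 teeth
Using N1*w1 = N2*w2
w2 = N1*w1 / N2
w2 = 55*684 / 38
w2 = 37620 / 38
w2 = 990 RPM

990 RPM


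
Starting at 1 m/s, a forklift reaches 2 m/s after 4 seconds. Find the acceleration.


Given: initial velocity v0 = 1 m/s, final velocity v = 2 m/s, time t = 4 s
Using a = (v - v0) / t
a = (2 - 1) / 4
a = 1 / 4
a = 1/4 m/s^2

1/4 m/s^2


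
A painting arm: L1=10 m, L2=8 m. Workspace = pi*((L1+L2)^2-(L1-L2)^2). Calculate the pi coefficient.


Given: L1 = 10, L2 = 8
(L1+L2)^2 = (18)^2 = 324
(L1-L2)^2 = (2)^2 = 4
Difference = 324 - 4 = 320
This equals 4*L1*L2 = 4*10*8 = 320
Workspace area = 320*pi

320


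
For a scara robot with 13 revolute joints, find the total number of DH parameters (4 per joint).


Given: 13 joints, 4 DH parameters per joint (d, theta, a, alpha)
Total DH parameters = number_of_joints * 4
Total = 13 * 4
Total = 52

52


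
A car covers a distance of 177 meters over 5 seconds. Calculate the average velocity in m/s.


Given: distance d = 177 m, time t = 5 s
Using v = d / t
v = 177 / 5
v = 177/5 m/s

177/5 m/s


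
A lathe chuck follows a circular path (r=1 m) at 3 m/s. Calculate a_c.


Given: v = 3 m/s, r = 1 m
Using a_c = v^2 / r
a_c = 3^2 / 1
a_c = 9 / 1
a_c = 9 m/s^2

9 m/s^2


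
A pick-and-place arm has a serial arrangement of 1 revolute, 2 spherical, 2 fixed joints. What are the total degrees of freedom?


Given: serial robot with 1 revolute, 2 spherical, 2 fixed joints
DOF contribution per joint type: revolute=1, prismatic=1, spherical=3, fixed=0
DOF = 1*1 + 2*3 + 2*0
DOF = 7

7


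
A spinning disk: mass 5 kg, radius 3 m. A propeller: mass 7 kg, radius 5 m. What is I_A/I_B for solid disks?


Given: M1=5 kg, R1=3 m, M2=7 kg, R2=5 m
For a disk: I = (1/2)*M*R^2, so I_A/I_B = (M1*R1^2)/(M2*R2^2)
M1*R1^2 = 5*9 = 45
M2*R2^2 = 7*25 = 175
I_A/I_B = 45/175 = 9/35

9/35


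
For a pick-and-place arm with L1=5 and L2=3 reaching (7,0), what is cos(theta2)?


Given: L1 = 5, L2 = 3, target (x, y) = (7, 0)
Using cos(theta2) = (x^2 + y^2 - L1^2 - L2^2) / (2*L1*L2)
x^2 + y^2 = 7^2 + 0 = 49
L1^2 + L2^2 = 25 + 9 = 34
Numerator = 49 - 34 = 15
Denominator = 2*5*3 = 30
cos(theta2) = 15/30 = 1/2

1/2


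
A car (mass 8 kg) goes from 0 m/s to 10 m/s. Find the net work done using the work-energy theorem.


Given: m = 8 kg, v0 = 0 m/s, v = 10 m/s
Using W = (1/2)*m*(v^2 - v0^2)
v^2 = 10^2 = 100
v0^2 = 0^2 = 0
v^2 - v0^2 = 100 - 0 = 100
W = (1/2)*8*100 = 400 J

400 J


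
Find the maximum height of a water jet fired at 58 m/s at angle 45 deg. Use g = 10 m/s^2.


Given: v0 = 58 m/s, theta = 45 deg, g = 10 m/s^2
sin^2(45) = 1/2
Using H = v0^2 * sin^2(theta) / (2*g)
H = 58^2 * 1/2 / (2*10)
H = 3364 * 1/2 / 20
H = 1682 / 20
H = 841/10 m

841/10 m


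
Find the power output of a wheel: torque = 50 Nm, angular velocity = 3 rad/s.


Given: tau = 50 Nm, omega = 3 rad/s
Using P = tau * omega
P = 50 * 3
P = 150 W

150 W


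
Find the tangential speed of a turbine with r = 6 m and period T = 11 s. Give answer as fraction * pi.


Given: radius r = 6 m, period T = 11 s
Using v = 2*pi*r / T
v = 2*pi*6 / 11
v = 12*pi / 11
v = 12/11*pi m/s

12/11*pi m/s
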